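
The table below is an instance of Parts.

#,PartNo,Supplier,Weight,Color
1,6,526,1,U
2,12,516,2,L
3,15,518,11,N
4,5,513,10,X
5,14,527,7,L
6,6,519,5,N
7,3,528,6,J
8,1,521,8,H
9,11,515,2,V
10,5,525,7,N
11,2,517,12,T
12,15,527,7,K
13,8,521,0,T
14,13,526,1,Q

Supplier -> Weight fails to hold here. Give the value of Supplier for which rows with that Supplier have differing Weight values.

521

Supplier=526: rows 1, 14 → Weight = 1, 1 ✓
Supplier=516: row 2 → Weight = 2 ✓
Supplier=518: row 3 → Weight = 11 ✓
Supplier=513: row 4 → Weight = 10 ✓
Supplier=527: rows 5, 12 → Weight = 7, 7 ✓
Supplier=519: row 6 → Weight = 5 ✓
Supplier=528: row 7 → Weight = 6 ✓
Supplier=521: rows 8, 13 → Weight takes values {8, 0} — violation
Supplier=515: row 9 → Weight = 2 ✓
Supplier=525: row 10 → Weight = 7 ✓
Supplier=517: row 11 → Weight = 12 ✓
The only Supplier value with inconsistent Weight is Supplier=521.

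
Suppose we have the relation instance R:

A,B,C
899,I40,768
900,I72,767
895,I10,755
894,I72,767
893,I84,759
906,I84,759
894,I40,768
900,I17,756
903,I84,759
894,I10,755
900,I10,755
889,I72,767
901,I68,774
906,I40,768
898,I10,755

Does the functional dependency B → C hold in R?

Yes

B=I40: 3 rows → C = 768, 768, 768 ✓
B=I72: 3 rows → C = 767, 767, 767 ✓
B=I10: 4 rows → C = 755, 755, 755, 755 ✓
B=I84: 3 rows → C = 759, 759, 759 ✓
B=I17: 1 row → C = 756 ✓
B=I68: 1 row → C = 774 ✓
Every B value is associated with a single C value, so B → C holds.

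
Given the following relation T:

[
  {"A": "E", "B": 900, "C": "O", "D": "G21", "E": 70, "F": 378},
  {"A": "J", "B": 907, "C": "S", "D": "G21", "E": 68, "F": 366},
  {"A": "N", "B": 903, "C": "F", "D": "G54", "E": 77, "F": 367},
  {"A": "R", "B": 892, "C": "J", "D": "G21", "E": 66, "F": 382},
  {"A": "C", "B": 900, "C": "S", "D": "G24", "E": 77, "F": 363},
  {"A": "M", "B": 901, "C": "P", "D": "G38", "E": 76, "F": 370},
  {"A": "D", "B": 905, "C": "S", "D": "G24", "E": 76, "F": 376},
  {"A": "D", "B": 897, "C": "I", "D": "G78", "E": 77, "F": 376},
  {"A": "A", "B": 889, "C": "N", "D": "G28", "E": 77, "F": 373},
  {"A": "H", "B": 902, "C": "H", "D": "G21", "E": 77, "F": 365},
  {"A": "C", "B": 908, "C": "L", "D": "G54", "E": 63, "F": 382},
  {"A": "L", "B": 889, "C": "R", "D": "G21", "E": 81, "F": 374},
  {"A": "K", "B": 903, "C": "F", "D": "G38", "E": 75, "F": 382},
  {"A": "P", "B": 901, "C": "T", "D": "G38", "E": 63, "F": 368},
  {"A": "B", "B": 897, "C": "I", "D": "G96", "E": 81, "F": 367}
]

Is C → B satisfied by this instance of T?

No

C=O: 1 row → B = 900 ✓
C=S: 3 rows → B takes values {907, 900, 905} — violation
C=F: 2 rows → B = 903, 903 ✓
C=J: 1 row → B = 892 ✓
C=P: 1 row → B = 901 ✓
C=I: 2 rows → B = 897, 897 ✓
C=N: 1 row → B = 889 ✓
C=H: 1 row → B = 902 ✓
C=L: 1 row → B = 908 ✓
C=R: 1 row → B = 889 ✓
C=T: 1 row → B = 901 ✓
Two rows agree on C but differ on B, so C → B does not hold.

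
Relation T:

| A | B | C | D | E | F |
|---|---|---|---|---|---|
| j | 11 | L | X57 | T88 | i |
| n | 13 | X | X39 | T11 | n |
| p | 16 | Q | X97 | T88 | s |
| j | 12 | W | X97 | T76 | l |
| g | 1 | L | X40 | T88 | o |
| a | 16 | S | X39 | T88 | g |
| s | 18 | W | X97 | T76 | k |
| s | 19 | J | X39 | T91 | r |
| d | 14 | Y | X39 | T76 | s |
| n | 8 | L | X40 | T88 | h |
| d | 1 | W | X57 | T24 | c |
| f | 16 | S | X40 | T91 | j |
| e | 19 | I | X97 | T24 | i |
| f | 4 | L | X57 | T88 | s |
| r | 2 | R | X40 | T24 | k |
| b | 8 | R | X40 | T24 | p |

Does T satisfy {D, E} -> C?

Yes

(D=X57, E=T88): 2 rows → C = L, L ✓
(D=X39, E=T11): 1 row → C = X ✓
(D=X97, E=T88): 1 row → C = Q ✓
(D=X97, E=T76): 2 rows → C = W, W ✓
(D=X40, E=T88): 2 rows → C = L, L ✓
(D=X39, E=T88): 1 row → C = S ✓
(D=X39, E=T91): 1 row → C = J ✓
(D=X39, E=T76): 1 row → C = Y ✓
(D=X57, E=T24): 1 row → C = W ✓
(D=X40, E=T91): 1 row → C = S ✓
(D=X97, E=T24): 1 row → C = I ✓
(D=X40, E=T24): 2 rows → C = R, R ✓
Every {D, E} value is associated with a single C value, so {D, E} -> C holds.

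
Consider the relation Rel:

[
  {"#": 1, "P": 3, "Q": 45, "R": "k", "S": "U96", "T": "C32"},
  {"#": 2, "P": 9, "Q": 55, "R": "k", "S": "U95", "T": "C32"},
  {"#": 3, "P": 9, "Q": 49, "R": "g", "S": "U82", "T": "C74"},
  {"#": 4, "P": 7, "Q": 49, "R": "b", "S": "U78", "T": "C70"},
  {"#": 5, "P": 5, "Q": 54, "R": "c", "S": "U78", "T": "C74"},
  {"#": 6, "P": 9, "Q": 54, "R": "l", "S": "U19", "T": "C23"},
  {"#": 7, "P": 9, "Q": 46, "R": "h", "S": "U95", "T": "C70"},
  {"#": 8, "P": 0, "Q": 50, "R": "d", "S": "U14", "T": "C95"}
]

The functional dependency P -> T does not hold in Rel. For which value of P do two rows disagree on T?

P=3: row 1 → T = C32 ✓
P=9: rows 2, 3, 6, 7 → T takes values {C32, C74, C23, C70} — violation
P=7: row 4 → T = C70 ✓
P=5: row 5 → T = C74 ✓
P=0: row 8 → T = C95 ✓
The only P value with inconsistent T is P=9.

9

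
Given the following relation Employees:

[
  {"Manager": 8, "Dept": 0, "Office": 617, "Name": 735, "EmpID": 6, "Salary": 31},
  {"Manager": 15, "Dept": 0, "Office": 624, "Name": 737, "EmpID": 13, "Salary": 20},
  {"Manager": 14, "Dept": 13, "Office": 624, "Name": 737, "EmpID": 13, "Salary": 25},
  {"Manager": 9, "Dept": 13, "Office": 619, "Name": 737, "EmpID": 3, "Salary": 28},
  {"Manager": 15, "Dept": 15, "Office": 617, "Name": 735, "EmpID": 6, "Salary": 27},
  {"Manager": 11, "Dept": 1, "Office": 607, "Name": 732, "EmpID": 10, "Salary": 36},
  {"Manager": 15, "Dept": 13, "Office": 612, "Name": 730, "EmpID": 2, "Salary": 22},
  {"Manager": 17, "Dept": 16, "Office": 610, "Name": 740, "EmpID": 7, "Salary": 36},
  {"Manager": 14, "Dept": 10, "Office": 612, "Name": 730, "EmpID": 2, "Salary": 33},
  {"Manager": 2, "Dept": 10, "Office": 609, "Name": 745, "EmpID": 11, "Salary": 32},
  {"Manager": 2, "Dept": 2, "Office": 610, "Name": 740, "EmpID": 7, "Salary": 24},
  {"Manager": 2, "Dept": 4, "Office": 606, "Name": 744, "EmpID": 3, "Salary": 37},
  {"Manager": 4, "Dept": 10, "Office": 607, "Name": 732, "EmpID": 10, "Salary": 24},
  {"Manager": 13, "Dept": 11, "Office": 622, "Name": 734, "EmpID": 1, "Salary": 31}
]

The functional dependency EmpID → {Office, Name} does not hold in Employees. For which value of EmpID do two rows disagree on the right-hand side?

3

EmpID=6: 2 rows → {Office,Name} = (617, 735), (617, 735) ✓
EmpID=13: 2 rows → {Office,Name} = (624, 737), (624, 737) ✓
EmpID=3: 2 rows → {Office,Name} takes values {(619, 737), (606, 744)} — violation
EmpID=10: 2 rows → {Office,Name} = (607, 732), (607, 732) ✓
EmpID=2: 2 rows → {Office,Name} = (612, 730), (612, 730) ✓
EmpID=7: 2 rows → {Office,Name} = (610, 740), (610, 740) ✓
EmpID=11: 1 row → {Office,Name} = (609, 745) ✓
EmpID=1: 1 row → {Office,Name} = (622, 734) ✓
The only EmpID value with inconsistent RHS is EmpID=3.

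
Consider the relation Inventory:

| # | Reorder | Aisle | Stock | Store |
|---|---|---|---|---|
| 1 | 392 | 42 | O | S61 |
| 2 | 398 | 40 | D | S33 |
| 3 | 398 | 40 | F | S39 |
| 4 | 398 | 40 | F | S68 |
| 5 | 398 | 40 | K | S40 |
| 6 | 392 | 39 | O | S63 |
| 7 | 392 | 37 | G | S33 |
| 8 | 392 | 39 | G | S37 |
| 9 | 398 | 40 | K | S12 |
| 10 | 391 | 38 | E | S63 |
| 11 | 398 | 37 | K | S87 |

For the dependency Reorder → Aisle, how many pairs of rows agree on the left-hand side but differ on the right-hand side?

10

Reorder=392: violating pairs (1,6), (1,7), (1,8), (6,7), (7,8) — 5 pairs.
Reorder=398: violating pairs (2,11), (3,11), (4,11), (5,11), (9,11) — 5 pairs.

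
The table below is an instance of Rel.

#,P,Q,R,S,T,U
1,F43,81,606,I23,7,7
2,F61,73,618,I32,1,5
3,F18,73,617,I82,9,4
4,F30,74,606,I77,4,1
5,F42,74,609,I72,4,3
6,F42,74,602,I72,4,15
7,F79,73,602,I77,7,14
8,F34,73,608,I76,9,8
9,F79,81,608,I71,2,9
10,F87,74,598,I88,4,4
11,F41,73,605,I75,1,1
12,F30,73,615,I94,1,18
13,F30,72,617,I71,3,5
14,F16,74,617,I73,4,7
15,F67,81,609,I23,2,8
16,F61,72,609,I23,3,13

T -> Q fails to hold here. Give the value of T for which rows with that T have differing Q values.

7

T=7: rows 1, 7 → Q takes values {81, 73} — violation
T=1: rows 2, 11, 12 → Q = 73, 73, 73 ✓
T=9: rows 3, 8 → Q = 73, 73 ✓
T=4: rows 4, 5, 6, 10, 14 → Q = 74, 74, 74, 74, 74 ✓
T=2: rows 9, 15 → Q = 81, 81 ✓
T=3: rows 13, 16 → Q = 72, 72 ✓
The only T value with inconsistent Q is T=7.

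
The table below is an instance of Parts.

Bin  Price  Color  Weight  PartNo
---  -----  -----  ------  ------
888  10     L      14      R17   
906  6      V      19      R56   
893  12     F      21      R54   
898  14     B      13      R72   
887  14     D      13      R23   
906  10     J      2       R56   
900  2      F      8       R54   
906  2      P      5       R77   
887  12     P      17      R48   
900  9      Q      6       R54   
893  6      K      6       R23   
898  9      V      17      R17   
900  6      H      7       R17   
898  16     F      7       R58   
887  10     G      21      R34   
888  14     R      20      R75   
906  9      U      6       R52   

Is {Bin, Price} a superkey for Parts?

All 17 rows have distinct {Bin, Price} values, so {Bin, Price} → (all attributes) holds and {Bin, Price} is a superkey.

Yes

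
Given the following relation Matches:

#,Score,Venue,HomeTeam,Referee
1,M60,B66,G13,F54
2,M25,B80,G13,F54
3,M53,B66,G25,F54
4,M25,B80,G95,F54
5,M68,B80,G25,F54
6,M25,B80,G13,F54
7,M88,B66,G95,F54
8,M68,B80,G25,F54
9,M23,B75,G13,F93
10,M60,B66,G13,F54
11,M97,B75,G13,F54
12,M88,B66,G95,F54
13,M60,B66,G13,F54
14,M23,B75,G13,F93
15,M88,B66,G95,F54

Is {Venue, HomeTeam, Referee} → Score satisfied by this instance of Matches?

Yes

(Venue=B66, HomeTeam=G13, Referee=F54): rows 1, 10, 13 → Score = M60, M60, M60 ✓
(Venue=B80, HomeTeam=G13, Referee=F54): rows 2, 6 → Score = M25, M25 ✓
(Venue=B66, HomeTeam=G25, Referee=F54): row 3 → Score = M53 ✓
(Venue=B80, HomeTeam=G95, Referee=F54): row 4 → Score = M25 ✓
(Venue=B80, HomeTeam=G25, Referee=F54): rows 5, 8 → Score = M68, M68 ✓
(Venue=B66, HomeTeam=G95, Referee=F54): rows 7, 12, 15 → Score = M88, M88, M88 ✓
(Venue=B75, HomeTeam=G13, Referee=F93): rows 9, 14 → Score = M23, M23 ✓
(Venue=B75, HomeTeam=G13, Referee=F54): row 11 → Score = M97 ✓
Every {Venue, HomeTeam, Referee} value is associated with a single Score value, so {Venue, HomeTeam, Referee} → Score holds.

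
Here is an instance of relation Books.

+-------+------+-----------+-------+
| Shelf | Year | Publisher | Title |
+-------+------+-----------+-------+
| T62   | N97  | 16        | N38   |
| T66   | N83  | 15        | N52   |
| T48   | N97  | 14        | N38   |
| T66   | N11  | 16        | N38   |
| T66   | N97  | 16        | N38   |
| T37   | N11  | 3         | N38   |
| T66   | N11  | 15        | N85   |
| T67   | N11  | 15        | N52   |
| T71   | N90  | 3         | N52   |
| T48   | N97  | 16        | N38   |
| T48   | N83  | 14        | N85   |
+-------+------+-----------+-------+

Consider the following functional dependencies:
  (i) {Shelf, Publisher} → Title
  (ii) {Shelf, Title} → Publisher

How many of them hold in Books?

0

(i) {Shelf, Publisher} → Title: (Shelf=T66, Publisher=15): 2 rows → Title takes values {N52, N85} — violation; (Shelf=T48, Publisher=14): 2 rows → Title takes values {N38, N85} — violation — fails.
(ii) {Shelf, Title} → Publisher: (Shelf=T48, Title=N38): 2 rows → Publisher takes values {14, 16} — violation — fails.
None of the 2 dependencies hold.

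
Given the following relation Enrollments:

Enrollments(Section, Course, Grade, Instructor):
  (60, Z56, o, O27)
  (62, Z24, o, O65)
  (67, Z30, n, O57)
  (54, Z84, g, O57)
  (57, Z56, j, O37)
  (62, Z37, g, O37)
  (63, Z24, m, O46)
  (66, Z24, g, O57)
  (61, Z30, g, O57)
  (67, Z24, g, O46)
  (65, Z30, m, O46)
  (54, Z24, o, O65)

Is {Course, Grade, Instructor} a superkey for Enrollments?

No

Two distinct rows share (Course=Z24, Grade=o, Instructor=O65), so {Course, Grade, Instructor} does not determine every attribute — not a superkey.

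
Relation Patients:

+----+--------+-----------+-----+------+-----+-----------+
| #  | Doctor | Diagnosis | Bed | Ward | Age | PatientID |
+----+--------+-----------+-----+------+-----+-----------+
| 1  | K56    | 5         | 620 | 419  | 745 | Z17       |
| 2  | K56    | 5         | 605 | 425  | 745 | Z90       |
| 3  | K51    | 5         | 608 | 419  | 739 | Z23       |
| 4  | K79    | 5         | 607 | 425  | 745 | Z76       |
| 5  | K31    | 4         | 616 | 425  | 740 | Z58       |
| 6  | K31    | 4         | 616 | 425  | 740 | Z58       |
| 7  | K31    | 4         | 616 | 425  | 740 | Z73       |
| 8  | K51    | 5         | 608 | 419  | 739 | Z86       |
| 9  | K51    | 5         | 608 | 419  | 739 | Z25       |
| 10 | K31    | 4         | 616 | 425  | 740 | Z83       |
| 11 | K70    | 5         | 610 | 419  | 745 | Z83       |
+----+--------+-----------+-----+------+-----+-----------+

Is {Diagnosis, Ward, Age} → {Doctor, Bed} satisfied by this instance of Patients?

(Diagnosis=5, Ward=419, Age=745): rows 1, 11 → {Doctor,Bed} takes values {(K56, 620), (K70, 610)} — violation
(Diagnosis=5, Ward=425, Age=745): rows 2, 4 → {Doctor,Bed} takes values {(K56, 605), (K79, 607)} — violation
(Diagnosis=5, Ward=419, Age=739): rows 3, 8, 9 → {Doctor,Bed} = (K51, 608), (K51, 608), (K51, 608) ✓
(Diagnosis=4, Ward=425, Age=740): rows 5, 6, 7, 10 → {Doctor,Bed} = (K31, 616), (K31, 616), (K31, 616), (K31, 616) ✓
Two rows agree on {Diagnosis, Ward, Age} but differ on {Doctor, Bed}, so {Diagnosis, Ward, Age} → {Doctor, Bed} does not hold.

No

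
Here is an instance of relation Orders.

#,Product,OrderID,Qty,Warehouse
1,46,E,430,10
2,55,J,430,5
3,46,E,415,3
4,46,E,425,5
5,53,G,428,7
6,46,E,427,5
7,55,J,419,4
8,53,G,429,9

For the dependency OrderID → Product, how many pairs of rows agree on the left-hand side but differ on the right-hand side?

0

OrderID=E: all 4 rows agree on Product — 0 pairs.
OrderID=J: all 2 rows agree on Product — 0 pairs.
OrderID=G: all 2 rows agree on Product — 0 pairs.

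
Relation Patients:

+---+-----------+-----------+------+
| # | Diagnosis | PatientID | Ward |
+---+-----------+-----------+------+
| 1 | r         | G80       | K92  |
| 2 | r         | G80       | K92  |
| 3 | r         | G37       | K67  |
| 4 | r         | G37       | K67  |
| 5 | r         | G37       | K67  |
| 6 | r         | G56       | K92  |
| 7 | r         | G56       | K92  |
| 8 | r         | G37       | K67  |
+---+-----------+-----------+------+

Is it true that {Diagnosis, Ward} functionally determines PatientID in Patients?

(Diagnosis=r, Ward=K92): rows 1, 2, 6, 7 → PatientID takes values {G80, G56} — violation
(Diagnosis=r, Ward=K67): rows 3, 4, 5, 8 → PatientID = G37, G37, G37, G37 ✓
Two rows agree on {Diagnosis, Ward} but differ on PatientID, so {Diagnosis, Ward} → PatientID does not hold.

No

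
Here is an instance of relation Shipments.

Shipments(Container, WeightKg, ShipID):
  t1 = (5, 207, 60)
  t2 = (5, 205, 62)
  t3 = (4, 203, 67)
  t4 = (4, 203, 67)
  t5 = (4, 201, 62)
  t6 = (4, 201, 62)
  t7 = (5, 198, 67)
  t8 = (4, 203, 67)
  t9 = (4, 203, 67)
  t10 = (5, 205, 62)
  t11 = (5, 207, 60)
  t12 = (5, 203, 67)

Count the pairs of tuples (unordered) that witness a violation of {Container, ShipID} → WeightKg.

(Container=5, ShipID=60): all 2 rows agree on WeightKg — 0 pairs.
(Container=5, ShipID=62): all 2 rows agree on WeightKg — 0 pairs.
(Container=4, ShipID=67): all 4 rows agree on WeightKg — 0 pairs.
(Container=4, ShipID=62): all 2 rows agree on WeightKg — 0 pairs.
(Container=5, ShipID=67): violating pairs (7,12) — 1 pair.

1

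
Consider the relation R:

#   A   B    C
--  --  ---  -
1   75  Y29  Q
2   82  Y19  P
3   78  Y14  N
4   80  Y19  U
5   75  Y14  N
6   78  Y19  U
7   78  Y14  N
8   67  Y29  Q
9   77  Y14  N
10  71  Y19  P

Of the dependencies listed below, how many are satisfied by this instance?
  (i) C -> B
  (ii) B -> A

(i) C -> B: every LHS value maps to a single RHS value — holds.
(ii) B -> A: B=Y29: rows 1, 8 → A takes values {75, 67} — violation; B=Y19: rows 2, 4, 6, 10 → A takes values {82, 80, 78, 71} — violation; B=Y14: rows 3, 5, 7, 9 → A takes values {78, 75, 77} — violation — fails.
1 of the 2 dependencies holds.

1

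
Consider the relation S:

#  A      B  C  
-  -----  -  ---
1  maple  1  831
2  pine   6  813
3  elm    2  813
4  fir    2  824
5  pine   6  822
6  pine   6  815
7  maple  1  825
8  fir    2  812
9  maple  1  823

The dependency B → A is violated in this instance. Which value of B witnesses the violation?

2

B=1: rows 1, 7, 9 → A = maple, maple, maple ✓
B=6: rows 2, 5, 6 → A = pine, pine, pine ✓
B=2: rows 3, 4, 8 → A takes values {elm, fir} — violation
The only B value with inconsistent A is B=2.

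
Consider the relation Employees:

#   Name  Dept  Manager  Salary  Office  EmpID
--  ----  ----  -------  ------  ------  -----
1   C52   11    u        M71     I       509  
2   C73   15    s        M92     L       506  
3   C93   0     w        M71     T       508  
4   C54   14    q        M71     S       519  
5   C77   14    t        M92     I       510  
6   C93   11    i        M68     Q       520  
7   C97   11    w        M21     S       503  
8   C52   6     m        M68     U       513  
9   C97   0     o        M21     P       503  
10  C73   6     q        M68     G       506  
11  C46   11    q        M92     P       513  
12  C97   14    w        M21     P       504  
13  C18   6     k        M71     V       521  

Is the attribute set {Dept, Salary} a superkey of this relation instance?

No

Rows 8 and 10 have the same {Dept, Salary} value (Dept=6, Salary=M68) but are distinct tuples, so {Dept, Salary} does not determine every attribute — not a superkey.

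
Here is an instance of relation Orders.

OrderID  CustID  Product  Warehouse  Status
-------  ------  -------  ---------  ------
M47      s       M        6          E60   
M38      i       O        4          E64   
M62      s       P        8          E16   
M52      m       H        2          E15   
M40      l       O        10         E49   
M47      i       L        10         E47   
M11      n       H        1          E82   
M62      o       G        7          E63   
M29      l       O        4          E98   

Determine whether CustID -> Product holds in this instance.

No

CustID=s: 2 rows → Product takes values {M, P} — violation
CustID=i: 2 rows → Product takes values {O, L} — violation
CustID=m: 1 row → Product = H ✓
CustID=l: 2 rows → Product = O, O ✓
CustID=n: 1 row → Product = H ✓
CustID=o: 1 row → Product = G ✓
Two rows agree on CustID but differ on Product, so CustID -> Product does not hold.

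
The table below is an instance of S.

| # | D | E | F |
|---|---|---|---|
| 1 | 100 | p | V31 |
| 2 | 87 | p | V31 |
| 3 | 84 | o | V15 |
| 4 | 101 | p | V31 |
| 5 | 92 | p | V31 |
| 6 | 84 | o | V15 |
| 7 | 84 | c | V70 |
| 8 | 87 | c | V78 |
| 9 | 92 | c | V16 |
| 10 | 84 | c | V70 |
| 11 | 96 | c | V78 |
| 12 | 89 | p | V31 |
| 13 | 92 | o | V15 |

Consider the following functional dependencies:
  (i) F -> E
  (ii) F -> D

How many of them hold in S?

1

(i) F -> E: every LHS value maps to a single RHS value — holds.
(ii) F -> D: F=V31: rows 1, 2, 4, 5, 12 → D takes values {100, 87, 101, 92, 89} — violation; F=V15: rows 3, 6, 13 → D takes values {84, 92} — violation; F=V78: rows 8, 11 → D takes values {87, 96} — violation — fails.
1 of the 2 dependencies holds.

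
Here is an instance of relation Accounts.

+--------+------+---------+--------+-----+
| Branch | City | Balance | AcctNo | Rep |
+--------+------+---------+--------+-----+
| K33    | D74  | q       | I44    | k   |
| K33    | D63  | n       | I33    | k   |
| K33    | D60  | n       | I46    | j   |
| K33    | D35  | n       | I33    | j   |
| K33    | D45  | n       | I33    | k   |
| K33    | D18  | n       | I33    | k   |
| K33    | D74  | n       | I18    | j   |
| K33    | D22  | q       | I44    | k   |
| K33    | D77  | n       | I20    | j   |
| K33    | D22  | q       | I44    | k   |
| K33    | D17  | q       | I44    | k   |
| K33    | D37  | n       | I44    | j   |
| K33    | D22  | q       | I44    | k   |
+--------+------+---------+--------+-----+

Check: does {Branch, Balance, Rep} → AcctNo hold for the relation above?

No

(Branch=K33, Balance=q, Rep=k): 5 rows → AcctNo = I44, I44, I44, I44, I44 ✓
(Branch=K33, Balance=n, Rep=k): 3 rows → AcctNo = I33, I33, I33 ✓
(Branch=K33, Balance=n, Rep=j): 5 rows → AcctNo takes values {I46, I33, I18, I20, I44} — violation
Two rows agree on {Branch, Balance, Rep} but differ on AcctNo, so {Branch, Balance, Rep} → AcctNo does not hold.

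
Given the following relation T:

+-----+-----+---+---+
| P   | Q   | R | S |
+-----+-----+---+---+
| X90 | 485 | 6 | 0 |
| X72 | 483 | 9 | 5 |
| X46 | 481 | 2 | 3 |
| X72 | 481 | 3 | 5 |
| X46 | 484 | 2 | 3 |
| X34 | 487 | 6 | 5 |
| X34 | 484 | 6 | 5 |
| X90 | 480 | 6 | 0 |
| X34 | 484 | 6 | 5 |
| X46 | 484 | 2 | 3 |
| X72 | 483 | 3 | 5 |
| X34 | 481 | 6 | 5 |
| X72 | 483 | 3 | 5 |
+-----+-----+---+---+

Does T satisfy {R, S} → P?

(R=6, S=0): 2 rows → P = X90, X90 ✓
(R=9, S=5): 1 row → P = X72 ✓
(R=2, S=3): 3 rows → P = X46, X46, X46 ✓
(R=3, S=5): 3 rows → P = X72, X72, X72 ✓
(R=6, S=5): 4 rows → P = X34, X34, X34, X34 ✓
Every {R, S} value is associated with a single P value, so {R, S} → P holds.

Yes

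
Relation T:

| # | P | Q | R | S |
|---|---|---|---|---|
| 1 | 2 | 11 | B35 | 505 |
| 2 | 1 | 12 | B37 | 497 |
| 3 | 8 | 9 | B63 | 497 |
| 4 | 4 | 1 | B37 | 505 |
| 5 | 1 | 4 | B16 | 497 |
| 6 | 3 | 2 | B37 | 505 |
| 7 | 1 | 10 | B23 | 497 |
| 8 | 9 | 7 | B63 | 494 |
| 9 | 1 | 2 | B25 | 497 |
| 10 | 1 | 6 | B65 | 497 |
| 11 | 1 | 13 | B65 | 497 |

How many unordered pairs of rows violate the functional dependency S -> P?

S=505: violating pairs (1,4), (1,6), (4,6) — 3 pairs.
S=497: violating pairs (2,3), (3,5), (3,7), (3,9), (3,10), (3,11) — 6 pairs.

9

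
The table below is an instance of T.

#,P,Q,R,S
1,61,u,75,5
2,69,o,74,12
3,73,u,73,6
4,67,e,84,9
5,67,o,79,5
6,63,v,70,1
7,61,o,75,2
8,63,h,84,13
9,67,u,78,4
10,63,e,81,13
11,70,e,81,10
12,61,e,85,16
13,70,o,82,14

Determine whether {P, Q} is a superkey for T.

All 13 rows have distinct {P, Q} values, so {P, Q} → (all attributes) holds and {P, Q} is a superkey.

Yes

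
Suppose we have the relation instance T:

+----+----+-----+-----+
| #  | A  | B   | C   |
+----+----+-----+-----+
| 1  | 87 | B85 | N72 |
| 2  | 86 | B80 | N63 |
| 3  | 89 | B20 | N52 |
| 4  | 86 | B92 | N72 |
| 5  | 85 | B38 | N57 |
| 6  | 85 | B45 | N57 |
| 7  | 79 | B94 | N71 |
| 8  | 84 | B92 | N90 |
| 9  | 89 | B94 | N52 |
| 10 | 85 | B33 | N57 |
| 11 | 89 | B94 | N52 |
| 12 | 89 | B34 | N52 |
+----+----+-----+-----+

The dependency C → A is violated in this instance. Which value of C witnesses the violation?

C=N72: rows 1, 4 → A takes values {87, 86} — violation
C=N63: row 2 → A = 86 ✓
C=N52: rows 3, 9, 11, 12 → A = 89, 89, 89, 89 ✓
C=N57: rows 5, 6, 10 → A = 85, 85, 85 ✓
C=N71: row 7 → A = 79 ✓
C=N90: row 8 → A = 84 ✓
The only C value with inconsistent A is C=N72.

N72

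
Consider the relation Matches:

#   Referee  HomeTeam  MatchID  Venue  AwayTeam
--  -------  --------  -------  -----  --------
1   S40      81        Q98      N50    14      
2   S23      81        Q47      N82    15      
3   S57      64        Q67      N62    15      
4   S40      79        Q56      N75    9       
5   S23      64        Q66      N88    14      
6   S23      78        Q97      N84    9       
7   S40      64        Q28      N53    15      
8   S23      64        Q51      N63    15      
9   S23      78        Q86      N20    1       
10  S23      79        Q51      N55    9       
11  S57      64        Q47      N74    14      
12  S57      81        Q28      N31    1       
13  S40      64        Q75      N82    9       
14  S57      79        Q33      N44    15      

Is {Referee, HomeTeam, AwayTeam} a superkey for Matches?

All 14 rows have distinct {Referee, HomeTeam, AwayTeam} values, so {Referee, HomeTeam, AwayTeam} → (all attributes) holds and {Referee, HomeTeam, AwayTeam} is a superkey.

Yes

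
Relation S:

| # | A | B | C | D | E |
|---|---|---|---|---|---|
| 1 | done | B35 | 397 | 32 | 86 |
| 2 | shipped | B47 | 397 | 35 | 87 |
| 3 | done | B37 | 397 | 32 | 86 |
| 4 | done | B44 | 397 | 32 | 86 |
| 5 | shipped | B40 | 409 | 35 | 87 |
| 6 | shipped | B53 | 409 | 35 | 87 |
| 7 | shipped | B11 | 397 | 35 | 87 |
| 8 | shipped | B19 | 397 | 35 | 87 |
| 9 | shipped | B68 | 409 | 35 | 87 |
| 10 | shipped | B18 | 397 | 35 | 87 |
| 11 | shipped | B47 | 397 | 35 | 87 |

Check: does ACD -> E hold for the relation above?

(A=done, C=397, D=32): rows 1, 3, 4 → E = 86, 86, 86 ✓
(A=shipped, C=397, D=35): rows 2, 7, 8, 10, 11 → E = 87, 87, 87, 87, 87 ✓
(A=shipped, C=409, D=35): rows 5, 6, 9 → E = 87, 87, 87 ✓
Every ACD value is associated with a single E value, so ACD -> E holds.

Yes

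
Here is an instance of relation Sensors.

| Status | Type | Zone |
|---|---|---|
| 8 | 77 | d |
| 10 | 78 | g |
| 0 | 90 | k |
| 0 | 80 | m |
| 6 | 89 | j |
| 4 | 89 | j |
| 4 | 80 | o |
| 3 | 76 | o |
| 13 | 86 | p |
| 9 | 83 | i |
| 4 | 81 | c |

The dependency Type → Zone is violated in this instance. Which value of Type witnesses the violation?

80

Type=77: 1 row → Zone = d ✓
Type=78: 1 row → Zone = g ✓
Type=90: 1 row → Zone = k ✓
Type=80: 2 rows → Zone takes values {m, o} — violation
Type=89: 2 rows → Zone = j, j ✓
Type=76: 1 row → Zone = o ✓
Type=86: 1 row → Zone = p ✓
Type=83: 1 row → Zone = i ✓
Type=81: 1 row → Zone = c ✓
The only Type value with inconsistent Zone is Type=80.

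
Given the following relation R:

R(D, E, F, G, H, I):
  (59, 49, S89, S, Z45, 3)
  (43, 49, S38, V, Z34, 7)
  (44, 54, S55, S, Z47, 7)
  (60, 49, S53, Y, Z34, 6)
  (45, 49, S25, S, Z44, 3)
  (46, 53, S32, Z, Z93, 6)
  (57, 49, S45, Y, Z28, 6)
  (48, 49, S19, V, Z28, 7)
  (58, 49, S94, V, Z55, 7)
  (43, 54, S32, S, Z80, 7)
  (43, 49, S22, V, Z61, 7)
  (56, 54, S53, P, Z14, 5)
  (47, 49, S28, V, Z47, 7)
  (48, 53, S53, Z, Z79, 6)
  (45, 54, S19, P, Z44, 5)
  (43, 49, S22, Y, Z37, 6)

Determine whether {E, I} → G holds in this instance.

Yes

(E=49, I=3): 2 rows → G = S, S ✓
(E=49, I=7): 5 rows → G = V, V, V, V, V ✓
(E=54, I=7): 2 rows → G = S, S ✓
(E=49, I=6): 3 rows → G = Y, Y, Y ✓
(E=53, I=6): 2 rows → G = Z, Z ✓
(E=54, I=5): 2 rows → G = P, P ✓
Every {E, I} value is associated with a single G value, so {E, I} → G holds.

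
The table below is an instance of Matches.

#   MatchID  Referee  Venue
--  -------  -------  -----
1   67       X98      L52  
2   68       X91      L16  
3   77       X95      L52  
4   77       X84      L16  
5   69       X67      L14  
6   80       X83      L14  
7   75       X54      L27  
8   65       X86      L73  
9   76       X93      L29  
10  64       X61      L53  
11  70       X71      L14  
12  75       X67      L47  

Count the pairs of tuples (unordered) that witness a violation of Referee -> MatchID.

Referee=X67: violating pairs (5,12) — 1 pair.

1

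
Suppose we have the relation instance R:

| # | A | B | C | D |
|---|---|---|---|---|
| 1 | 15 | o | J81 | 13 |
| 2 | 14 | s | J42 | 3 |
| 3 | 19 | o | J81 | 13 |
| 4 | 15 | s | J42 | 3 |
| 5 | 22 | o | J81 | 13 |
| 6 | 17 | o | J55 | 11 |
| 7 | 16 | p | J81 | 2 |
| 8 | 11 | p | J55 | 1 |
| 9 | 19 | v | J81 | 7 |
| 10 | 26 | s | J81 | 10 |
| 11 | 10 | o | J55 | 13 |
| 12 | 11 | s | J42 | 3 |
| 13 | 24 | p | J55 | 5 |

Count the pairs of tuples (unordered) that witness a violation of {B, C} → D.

2

(B=o, C=J81): all 3 rows agree on D — 0 pairs.
(B=s, C=J42): all 3 rows agree on D — 0 pairs.
(B=o, C=J55): violating pairs (6,11) — 1 pair.
(B=p, C=J55): violating pairs (8,13) — 1 pair.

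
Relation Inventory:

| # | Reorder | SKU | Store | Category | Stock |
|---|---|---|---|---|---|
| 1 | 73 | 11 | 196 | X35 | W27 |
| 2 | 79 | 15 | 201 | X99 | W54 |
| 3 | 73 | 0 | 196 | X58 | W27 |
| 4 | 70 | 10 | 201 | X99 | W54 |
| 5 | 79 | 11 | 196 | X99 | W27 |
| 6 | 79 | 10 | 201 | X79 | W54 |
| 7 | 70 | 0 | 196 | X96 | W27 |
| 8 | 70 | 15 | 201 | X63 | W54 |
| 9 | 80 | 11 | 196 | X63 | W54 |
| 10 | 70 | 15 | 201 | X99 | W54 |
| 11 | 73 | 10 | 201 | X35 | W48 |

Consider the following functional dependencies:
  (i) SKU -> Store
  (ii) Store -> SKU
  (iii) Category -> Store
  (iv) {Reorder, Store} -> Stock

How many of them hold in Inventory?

2

(i) SKU -> Store: every LHS value maps to a single RHS value — holds.
(ii) Store -> SKU: Store=196: rows 1, 3, 5, 7, 9 → SKU takes values {11, 0} — violation; Store=201: rows 2, 4, 6, 8, 10, 11 → SKU takes values {15, 10} — violation — fails.
(iii) Category -> Store: Category=X35: rows 1, 11 → Store takes values {196, 201} — violation; Category=X99: rows 2, 4, 5, 10 → Store takes values {201, 196} — violation; Category=X63: rows 8, 9 → Store takes values {201, 196} — violation — fails.
(iv) {Reorder, Store} -> Stock: every LHS value maps to a single RHS value — holds.
2 of the 4 dependencies hold.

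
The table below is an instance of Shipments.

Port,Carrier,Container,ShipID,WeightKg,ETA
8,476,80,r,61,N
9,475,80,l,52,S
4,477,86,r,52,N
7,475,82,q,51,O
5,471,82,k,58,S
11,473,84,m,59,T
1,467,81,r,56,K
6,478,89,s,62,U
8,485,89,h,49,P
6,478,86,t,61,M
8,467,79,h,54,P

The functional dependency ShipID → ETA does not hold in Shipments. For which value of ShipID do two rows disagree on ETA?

r

ShipID=r: 3 rows → ETA takes values {N, K} — violation
ShipID=l: 1 row → ETA = S ✓
ShipID=q: 1 row → ETA = O ✓
ShipID=k: 1 row → ETA = S ✓
ShipID=m: 1 row → ETA = T ✓
ShipID=s: 1 row → ETA = U ✓
ShipID=h: 2 rows → ETA = P, P ✓
ShipID=t: 1 row → ETA = M ✓
The only ShipID value with inconsistent ETA is ShipID=r.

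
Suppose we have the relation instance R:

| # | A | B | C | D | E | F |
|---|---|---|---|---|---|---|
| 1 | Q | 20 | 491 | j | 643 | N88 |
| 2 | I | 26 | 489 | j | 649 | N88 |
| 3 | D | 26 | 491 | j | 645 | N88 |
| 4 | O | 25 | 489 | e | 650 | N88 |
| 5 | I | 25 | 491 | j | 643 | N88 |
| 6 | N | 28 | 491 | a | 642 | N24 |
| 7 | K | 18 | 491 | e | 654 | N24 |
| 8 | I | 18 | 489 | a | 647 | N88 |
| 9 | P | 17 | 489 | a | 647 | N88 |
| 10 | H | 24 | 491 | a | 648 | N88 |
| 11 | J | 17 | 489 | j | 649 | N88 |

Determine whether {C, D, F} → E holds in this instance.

No

(C=491, D=j, F=N88): rows 1, 3, 5 → E takes values {643, 645} — violation
(C=489, D=j, F=N88): rows 2, 11 → E = 649, 649 ✓
(C=489, D=e, F=N88): row 4 → E = 650 ✓
(C=491, D=a, F=N24): row 6 → E = 642 ✓
(C=491, D=e, F=N24): row 7 → E = 654 ✓
(C=489, D=a, F=N88): rows 8, 9 → E = 647, 647 ✓
(C=491, D=a, F=N88): row 10 → E = 648 ✓
Two rows agree on {C, D, F} but differ on E, so {C, D, F} → E does not hold.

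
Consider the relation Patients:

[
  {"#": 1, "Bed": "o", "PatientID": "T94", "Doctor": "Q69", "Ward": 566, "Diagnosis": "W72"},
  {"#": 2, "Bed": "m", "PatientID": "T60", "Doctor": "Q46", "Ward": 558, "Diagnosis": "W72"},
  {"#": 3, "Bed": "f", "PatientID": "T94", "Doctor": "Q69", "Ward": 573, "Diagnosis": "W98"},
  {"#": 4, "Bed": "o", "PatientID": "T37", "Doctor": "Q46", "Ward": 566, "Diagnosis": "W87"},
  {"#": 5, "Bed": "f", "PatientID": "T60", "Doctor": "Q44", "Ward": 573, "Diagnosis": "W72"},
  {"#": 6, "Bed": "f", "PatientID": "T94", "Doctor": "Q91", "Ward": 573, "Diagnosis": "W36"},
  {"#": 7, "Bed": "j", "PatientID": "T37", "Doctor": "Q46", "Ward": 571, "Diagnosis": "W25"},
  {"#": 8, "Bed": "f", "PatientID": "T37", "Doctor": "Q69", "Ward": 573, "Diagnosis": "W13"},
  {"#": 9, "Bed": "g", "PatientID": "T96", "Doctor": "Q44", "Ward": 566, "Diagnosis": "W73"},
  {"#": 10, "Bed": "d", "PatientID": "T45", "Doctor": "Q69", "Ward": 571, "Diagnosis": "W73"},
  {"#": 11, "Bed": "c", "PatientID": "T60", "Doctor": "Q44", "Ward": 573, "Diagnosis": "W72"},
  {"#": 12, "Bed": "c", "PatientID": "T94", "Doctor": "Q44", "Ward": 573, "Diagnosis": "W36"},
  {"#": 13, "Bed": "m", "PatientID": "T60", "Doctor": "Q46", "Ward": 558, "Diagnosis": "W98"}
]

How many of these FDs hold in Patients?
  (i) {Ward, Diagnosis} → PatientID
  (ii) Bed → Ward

2

(i) {Ward, Diagnosis} → PatientID: every LHS value maps to a single RHS value — holds.
(ii) Bed → Ward: every LHS value maps to a single RHS value — holds.
2 of the 2 dependencies hold.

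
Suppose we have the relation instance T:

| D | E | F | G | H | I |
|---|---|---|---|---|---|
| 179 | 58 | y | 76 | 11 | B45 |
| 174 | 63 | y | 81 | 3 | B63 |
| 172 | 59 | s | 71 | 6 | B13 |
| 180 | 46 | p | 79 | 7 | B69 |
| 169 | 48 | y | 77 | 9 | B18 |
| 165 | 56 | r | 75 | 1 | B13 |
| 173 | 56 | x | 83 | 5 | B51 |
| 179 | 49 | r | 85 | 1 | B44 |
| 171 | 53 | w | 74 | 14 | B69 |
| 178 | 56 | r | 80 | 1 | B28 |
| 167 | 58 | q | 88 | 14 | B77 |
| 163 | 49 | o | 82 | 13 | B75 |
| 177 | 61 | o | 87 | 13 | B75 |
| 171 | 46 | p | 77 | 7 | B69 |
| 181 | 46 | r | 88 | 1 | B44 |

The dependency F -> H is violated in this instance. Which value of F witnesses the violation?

y

F=y: 3 rows → H takes values {11, 3, 9} — violation
F=s: 1 row → H = 6 ✓
F=p: 2 rows → H = 7, 7 ✓
F=r: 4 rows → H = 1, 1, 1, 1 ✓
F=x: 1 row → H = 5 ✓
F=w: 1 row → H = 14 ✓
F=q: 1 row → H = 14 ✓
F=o: 2 rows → H = 13, 13 ✓
The only F value with inconsistent H is F=y.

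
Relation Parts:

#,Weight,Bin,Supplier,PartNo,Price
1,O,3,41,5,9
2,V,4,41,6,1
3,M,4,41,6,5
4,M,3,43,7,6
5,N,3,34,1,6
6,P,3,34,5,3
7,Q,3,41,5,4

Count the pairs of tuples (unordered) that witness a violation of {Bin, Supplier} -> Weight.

3

(Bin=3, Supplier=41): violating pairs (1,7) — 1 pair.
(Bin=4, Supplier=41): violating pairs (2,3) — 1 pair.
(Bin=3, Supplier=34): violating pairs (5,6) — 1 pair.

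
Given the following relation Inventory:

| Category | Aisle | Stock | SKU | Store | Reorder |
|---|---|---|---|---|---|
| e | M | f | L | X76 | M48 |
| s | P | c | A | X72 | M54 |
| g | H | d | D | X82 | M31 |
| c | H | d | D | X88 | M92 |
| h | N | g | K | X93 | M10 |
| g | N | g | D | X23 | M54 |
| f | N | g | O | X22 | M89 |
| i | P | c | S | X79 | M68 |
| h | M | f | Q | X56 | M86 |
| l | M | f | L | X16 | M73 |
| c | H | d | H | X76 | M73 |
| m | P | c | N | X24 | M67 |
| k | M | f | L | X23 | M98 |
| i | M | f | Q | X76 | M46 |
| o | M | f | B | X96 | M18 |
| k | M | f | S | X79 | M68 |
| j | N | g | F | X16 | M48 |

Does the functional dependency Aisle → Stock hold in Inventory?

Aisle=M: 7 rows → Stock = f, f, f, f, f, f, f ✓
Aisle=P: 3 rows → Stock = c, c, c ✓
Aisle=H: 3 rows → Stock = d, d, d ✓
Aisle=N: 4 rows → Stock = g, g, g, g ✓
Every Aisle value is associated with a single Stock value, so Aisle → Stock holds.

Yes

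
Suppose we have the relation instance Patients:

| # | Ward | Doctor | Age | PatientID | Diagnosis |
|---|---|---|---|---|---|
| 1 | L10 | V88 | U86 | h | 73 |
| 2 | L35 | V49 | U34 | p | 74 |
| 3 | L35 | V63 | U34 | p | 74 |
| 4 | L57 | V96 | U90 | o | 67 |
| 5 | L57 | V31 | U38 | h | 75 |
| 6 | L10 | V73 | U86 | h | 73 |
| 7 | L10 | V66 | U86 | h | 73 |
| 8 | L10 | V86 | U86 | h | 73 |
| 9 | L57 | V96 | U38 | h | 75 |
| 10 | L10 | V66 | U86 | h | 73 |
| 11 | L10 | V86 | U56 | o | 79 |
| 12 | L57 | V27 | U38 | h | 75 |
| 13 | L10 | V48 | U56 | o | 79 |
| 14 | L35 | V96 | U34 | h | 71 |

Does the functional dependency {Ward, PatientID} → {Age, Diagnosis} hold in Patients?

(Ward=L10, PatientID=h): rows 1, 6, 7, 8, 10 → {Age,Diagnosis} = (U86, 73), (U86, 73), (U86, 73), (U86, 73), (U86, 73) ✓
(Ward=L35, PatientID=p): rows 2, 3 → {Age,Diagnosis} = (U34, 74), (U34, 74) ✓
(Ward=L57, PatientID=o): row 4 → {Age,Diagnosis} = (U90, 67) ✓
(Ward=L57, PatientID=h): rows 5, 9, 12 → {Age,Diagnosis} = (U38, 75), (U38, 75), (U38, 75) ✓
(Ward=L10, PatientID=o): rows 11, 13 → {Age,Diagnosis} = (U56, 79), (U56, 79) ✓
(Ward=L35, PatientID=h): row 14 → {Age,Diagnosis} = (U34, 71) ✓
Every {Ward, PatientID} value is associated with a single {Age, Diagnosis} value, so {Ward, PatientID} → {Age, Diagnosis} holds.

Yes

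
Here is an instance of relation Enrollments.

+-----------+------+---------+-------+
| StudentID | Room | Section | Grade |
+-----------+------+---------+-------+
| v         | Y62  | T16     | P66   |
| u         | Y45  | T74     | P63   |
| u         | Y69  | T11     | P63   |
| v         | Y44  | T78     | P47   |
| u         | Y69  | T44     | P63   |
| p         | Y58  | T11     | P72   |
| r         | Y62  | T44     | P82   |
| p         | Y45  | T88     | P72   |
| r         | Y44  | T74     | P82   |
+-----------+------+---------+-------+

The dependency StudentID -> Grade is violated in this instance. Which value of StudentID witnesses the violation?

v

StudentID=v: 2 rows → Grade takes values {P66, P47} — violation
StudentID=u: 3 rows → Grade = P63, P63, P63 ✓
StudentID=p: 2 rows → Grade = P72, P72 ✓
StudentID=r: 2 rows → Grade = P82, P82 ✓
The only StudentID value with inconsistent Grade is StudentID=v.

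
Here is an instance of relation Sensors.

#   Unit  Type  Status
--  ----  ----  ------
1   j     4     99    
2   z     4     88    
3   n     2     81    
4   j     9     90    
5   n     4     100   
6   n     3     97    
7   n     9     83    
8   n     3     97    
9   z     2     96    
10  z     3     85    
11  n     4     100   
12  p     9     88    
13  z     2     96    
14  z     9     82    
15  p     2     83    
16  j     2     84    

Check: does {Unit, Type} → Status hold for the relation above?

Yes

(Unit=j, Type=4): row 1 → Status = 99 ✓
(Unit=z, Type=4): row 2 → Status = 88 ✓
(Unit=n, Type=2): row 3 → Status = 81 ✓
(Unit=j, Type=9): row 4 → Status = 90 ✓
(Unit=n, Type=4): rows 5, 11 → Status = 100, 100 ✓
(Unit=n, Type=3): rows 6, 8 → Status = 97, 97 ✓
(Unit=n, Type=9): row 7 → Status = 83 ✓
(Unit=z, Type=2): rows 9, 13 → Status = 96, 96 ✓
(Unit=z, Type=3): row 10 → Status = 85 ✓
(Unit=p, Type=9): row 12 → Status = 88 ✓
(Unit=z, Type=9): row 14 → Status = 82 ✓
(Unit=p, Type=2): row 15 → Status = 83 ✓
(Unit=j, Type=2): row 16 → Status = 84 ✓
Every {Unit, Type} value is associated with a single Status value, so {Unit, Type} → Status holds.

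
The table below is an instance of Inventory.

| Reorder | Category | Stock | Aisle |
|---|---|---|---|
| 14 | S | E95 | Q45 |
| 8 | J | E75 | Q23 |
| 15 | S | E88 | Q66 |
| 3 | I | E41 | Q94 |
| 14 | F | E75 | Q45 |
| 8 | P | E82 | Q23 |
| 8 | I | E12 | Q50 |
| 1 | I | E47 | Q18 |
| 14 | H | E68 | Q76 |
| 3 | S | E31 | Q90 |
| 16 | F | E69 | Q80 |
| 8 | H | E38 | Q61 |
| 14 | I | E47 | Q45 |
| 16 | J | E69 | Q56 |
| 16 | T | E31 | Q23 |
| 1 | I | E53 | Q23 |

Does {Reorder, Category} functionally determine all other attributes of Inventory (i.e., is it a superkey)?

Two distinct rows share (Reorder=1, Category=I), so {Reorder, Category} does not determine every attribute — not a superkey.

No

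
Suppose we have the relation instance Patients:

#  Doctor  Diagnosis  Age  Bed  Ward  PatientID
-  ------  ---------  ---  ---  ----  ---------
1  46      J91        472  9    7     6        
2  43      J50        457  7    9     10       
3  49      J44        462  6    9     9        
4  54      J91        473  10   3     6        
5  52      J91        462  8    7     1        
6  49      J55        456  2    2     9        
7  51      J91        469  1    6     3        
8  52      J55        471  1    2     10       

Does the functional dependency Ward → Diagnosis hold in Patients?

No

Ward=7: rows 1, 5 → Diagnosis = J91, J91 ✓
Ward=9: rows 2, 3 → Diagnosis takes values {J50, J44} — violation
Ward=3: row 4 → Diagnosis = J91 ✓
Ward=2: rows 6, 8 → Diagnosis = J55, J55 ✓
Ward=6: row 7 → Diagnosis = J91 ✓
Two rows agree on Ward but differ on Diagnosis, so Ward → Diagnosis does not hold.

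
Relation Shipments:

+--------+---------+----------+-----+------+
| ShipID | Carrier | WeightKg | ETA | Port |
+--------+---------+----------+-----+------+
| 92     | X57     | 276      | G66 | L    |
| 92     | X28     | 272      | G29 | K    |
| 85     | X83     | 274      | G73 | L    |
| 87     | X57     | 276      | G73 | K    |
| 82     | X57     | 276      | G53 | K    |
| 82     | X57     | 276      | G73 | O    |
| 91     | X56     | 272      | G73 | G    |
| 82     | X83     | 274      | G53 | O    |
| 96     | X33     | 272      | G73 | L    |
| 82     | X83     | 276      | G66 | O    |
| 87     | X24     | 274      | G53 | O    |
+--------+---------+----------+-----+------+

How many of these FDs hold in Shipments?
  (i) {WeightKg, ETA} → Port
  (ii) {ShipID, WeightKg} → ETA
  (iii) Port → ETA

(i) {WeightKg, ETA} → Port: (WeightKg=276, ETA=G66): 2 rows → Port takes values {L, O} — violation; (WeightKg=276, ETA=G73): 2 rows → Port takes values {K, O} — violation; (WeightKg=272, ETA=G73): 2 rows → Port takes values {G, L} — violation — fails.
(ii) {ShipID, WeightKg} → ETA: (ShipID=82, WeightKg=276): 3 rows → ETA takes values {G53, G73, G66} — violation — fails.
(iii) Port → ETA: Port=L: 3 rows → ETA takes values {G66, G73} — violation; Port=K: 3 rows → ETA takes values {G29, G73, G53} — violation; Port=O: 4 rows → ETA takes values {G73, G53, G66} — violation — fails.
None of the 3 dependencies hold.

0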